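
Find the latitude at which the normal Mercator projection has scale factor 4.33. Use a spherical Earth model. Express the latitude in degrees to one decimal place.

76.6°

Mercator scale is k = sec φ = 1/cos φ.
1/cos φ = 4.33  ⇒  cos φ = 0.2309  ⇒  φ = arccos(0.2309) ≈ 76.6°.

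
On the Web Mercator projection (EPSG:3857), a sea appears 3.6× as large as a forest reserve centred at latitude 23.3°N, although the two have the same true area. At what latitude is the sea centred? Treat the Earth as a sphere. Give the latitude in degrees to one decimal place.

61.0°

Mercator areal scale is sec²φ, so apparent-area ratio = sec²φ₁ / sec²φ₂ = cos²φ₂ / cos²φ₁.
cos²φ₂ / cos²φ₁ = 3.6  ⇒  cos φ₁ = cos 23.3° / √3.6 = 0.9184/1.897 = 0.4841.
φ₁ = arccos(0.4841) ≈ 61.0°.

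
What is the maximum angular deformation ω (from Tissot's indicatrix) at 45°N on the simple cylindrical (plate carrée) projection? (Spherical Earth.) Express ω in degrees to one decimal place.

For the equirectangular projection with φ₀ = 0 (plate carrée), h = 1 along meridians and k = sec φ along parallels.
At 45°: h = 1.000, k = 1.414; principal scales a = 1.414, b = 1.000.
sin(ω/2) = (a − b)/(a + b) = 0.4142/2.414 = 0.1716, so ω = 2 arcsin(0.1716) ≈ 19.8°.

19.8°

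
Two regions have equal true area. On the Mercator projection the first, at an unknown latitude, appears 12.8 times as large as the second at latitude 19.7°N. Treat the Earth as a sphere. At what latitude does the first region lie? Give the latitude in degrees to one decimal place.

Mercator areal scale is sec²φ, so apparent-area ratio = sec²φ₁ / sec²φ₂ = cos²φ₂ / cos²φ₁.
cos²φ₂ / cos²φ₁ = 12.8  ⇒  cos φ₁ = cos 19.7° / √12.8 = 0.9415/3.578 = 0.2631.
φ₁ = arccos(0.2631) ≈ 74.7°.

74.7°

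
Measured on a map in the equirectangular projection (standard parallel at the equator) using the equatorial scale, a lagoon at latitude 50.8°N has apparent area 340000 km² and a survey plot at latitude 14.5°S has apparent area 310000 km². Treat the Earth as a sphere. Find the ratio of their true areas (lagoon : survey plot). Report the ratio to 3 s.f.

On the plate carrée, areal scale = h·k = 1 × sec φ, so true area = apparent × cos φ.
True area of lagoon: 340000 × cos(50.8°) = 340000 × 0.6320 = 214900 km².
True area of survey plot: 310000 × cos(14.5°) = 310000 × 0.9681 = 300100 km².
Ratio = 214900 / 300100 ≈ 0.716.

0.716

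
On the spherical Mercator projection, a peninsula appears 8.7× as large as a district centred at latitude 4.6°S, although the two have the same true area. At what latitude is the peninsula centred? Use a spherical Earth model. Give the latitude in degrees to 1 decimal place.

70.2°

On Mercator, (apparent₁)/(apparent₂) = sec²φ₁ / sec²φ₂ when true areas are equal.
cos²φ₂ / cos²φ₁ = 8.7  ⇒  cos φ₁ = cos 4.6° / √8.7 = 0.9968/2.950 = 0.3379.
φ₁ = arccos(0.3379) ≈ 70.2°.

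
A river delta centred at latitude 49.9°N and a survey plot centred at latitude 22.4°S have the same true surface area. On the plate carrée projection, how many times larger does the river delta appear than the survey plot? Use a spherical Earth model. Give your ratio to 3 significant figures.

1.44

In the plate carrée (x = Rλ, y = Rφ), meridians are true-scale (h = 1) and parallels are stretched by k = sec φ.
Areal scale at 49.9°: h·k = 1.000 × 1.552 = 1.552.
Areal scale at 22.4°: h·k = 1.000 × 1.082 = 1.082.
Ratio = 1.552/1.082 ≈ 1.44.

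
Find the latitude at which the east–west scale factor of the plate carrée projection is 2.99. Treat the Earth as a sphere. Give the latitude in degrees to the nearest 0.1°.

70.5°

Plate carrée: h = 1, k = sec φ along parallels.
sec φ = 2.99  ⇒  cos φ = 0.3344  ⇒  φ ≈ 70.5°.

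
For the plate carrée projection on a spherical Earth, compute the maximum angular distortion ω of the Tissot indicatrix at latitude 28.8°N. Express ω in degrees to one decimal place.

7.6°

Plate carrée maps x = Rλ, y = Rφ. The meridian scale is h = 1 and the parallel scale is k = 1/cos φ = sec φ.
At 28.8°: h = 1.000, k = 1.141; principal scales a = 1.141, b = 1.000.
sin(ω/2) = (a − b)/(a + b) = 0.1412/2.141 = 0.06592, so ω = 2 arcsin(0.06592) ≈ 7.6°.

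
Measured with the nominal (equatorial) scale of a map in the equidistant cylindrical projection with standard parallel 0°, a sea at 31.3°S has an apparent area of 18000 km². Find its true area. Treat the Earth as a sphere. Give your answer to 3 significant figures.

Plate carrée maps x = Rλ, y = Rφ. The meridian scale is h = 1 and the parallel scale is k = 1/cos φ = sec φ.
Areal scale = h·k = 1 × sec φ; at 31.3°, h = 1.000, k = 1.170, so h·k = 1.170.
True area = apparent / (areal scale) = 18000 / 1.170 ≈ 15400 km².

15400 km²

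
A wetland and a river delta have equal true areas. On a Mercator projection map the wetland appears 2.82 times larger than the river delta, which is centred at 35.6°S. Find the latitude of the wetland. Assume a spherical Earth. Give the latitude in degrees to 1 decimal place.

For equal true areas on Mercator, apparent areas scale as sec²φ, so the ratio is cos²φ₂ / cos²φ₁.
cos²φ₂ / cos²φ₁ = 2.82  ⇒  cos φ₁ = cos 35.6° / √2.82 = 0.8131/1.679 = 0.4842.
φ₁ = arccos(0.4842) ≈ 61.0°.

61.0°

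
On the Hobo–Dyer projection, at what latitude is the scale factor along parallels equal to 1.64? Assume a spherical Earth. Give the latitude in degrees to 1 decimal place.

61.1°

The Hobo–Dyer projection is cylindrical equal-area with φ₀ = 37.5°. A cylindrical equal-area projection with standard parallel φ₀ has meridian scale h = cos φ / cos φ₀ and parallel scale k = cos φ₀ / cos φ (so areas are preserved, h·k = 1).
k = cos φ₀ / cos φ = 1.64  ⇒  cos φ = cos 37.5° / 1.64 = 0.4838.
φ = arccos(0.4838) ≈ 61.1°.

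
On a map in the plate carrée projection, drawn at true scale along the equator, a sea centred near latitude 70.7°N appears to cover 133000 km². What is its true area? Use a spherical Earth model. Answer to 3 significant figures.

In the plate carrée (x = Rλ, y = Rφ), meridians are true-scale (h = 1) and parallels are stretched by k = sec φ.
Areal scale = h·k = 1 × sec φ; at 70.7°, h = 1.000, k = 3.026, so h·k = 3.026.
True area = apparent / (areal scale) = 133000 / 3.026 ≈ 44000 km².

44000 km²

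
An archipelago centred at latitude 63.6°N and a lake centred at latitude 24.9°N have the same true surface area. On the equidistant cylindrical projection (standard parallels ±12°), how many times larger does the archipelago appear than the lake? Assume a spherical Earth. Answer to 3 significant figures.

The equidistant cylindrical projection with φ₀ = 12° has h = 1 (meridians true) and k = cos φ₀ / cos φ along parallels.
Areal scale at 63.6°: h·k = 1.000 × 2.200 = 2.200.
Areal scale at 24.9°: h·k = 1.000 × 1.078 = 1.078.
Ratio = 2.200/1.078 ≈ 2.04.

2.04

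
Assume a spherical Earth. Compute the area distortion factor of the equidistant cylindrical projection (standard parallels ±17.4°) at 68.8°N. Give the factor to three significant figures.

2.64

The equidistant cylindrical projection with φ₀ = 17.4° has h = 1 (meridians true) and k = cos φ₀ / cos φ along parallels.
Areal scale = h·k = 1 × cos φ₀ / cos φ; at 68.8°, h = 1.000, k = 2.639, so h·k = 2.639.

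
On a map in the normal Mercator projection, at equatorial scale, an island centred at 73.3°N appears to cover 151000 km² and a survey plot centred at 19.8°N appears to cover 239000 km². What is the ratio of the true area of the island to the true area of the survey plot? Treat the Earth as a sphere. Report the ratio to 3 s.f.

On Mercator the areal scale is sec²φ, so true area = apparent × cos²φ.
True area of island: 151000 × cos²(73.3°) = 151000 × 0.08258 = 12470 km².
True area of survey plot: 239000 × cos²(19.8°) = 239000 × 0.8853 = 211600 km².
Ratio = 12470 / 211600 ≈ 0.0589.

0.0589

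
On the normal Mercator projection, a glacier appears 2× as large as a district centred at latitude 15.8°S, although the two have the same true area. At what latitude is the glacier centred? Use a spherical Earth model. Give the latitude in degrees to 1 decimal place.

47.1°

Mercator areal scale is sec²φ, so apparent-area ratio = sec²φ₁ / sec²φ₂ = cos²φ₂ / cos²φ₁.
cos²φ₂ / cos²φ₁ = 2  ⇒  cos φ₁ = cos 15.8° / √2 = 0.9622/1.414 = 0.6804.
φ₁ = arccos(0.6804) ≈ 47.1°.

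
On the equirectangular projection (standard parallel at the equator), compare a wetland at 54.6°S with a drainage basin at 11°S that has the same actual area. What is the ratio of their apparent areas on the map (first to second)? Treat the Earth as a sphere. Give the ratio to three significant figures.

1.69

Plate carrée maps x = Rλ, y = Rφ. The meridian scale is h = 1 and the parallel scale is k = 1/cos φ = sec φ.
Areal scale at 54.6°: h·k = 1.000 × 1.726 = 1.726.
Areal scale at 11°: h·k = 1.000 × 1.019 = 1.019.
Ratio = 1.726/1.019 ≈ 1.69.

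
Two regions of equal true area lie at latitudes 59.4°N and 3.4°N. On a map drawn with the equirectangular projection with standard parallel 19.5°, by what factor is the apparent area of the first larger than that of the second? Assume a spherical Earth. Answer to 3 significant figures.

The equidistant cylindrical projection with φ₀ = 19.5° has h = 1 (meridians true) and k = cos φ₀ / cos φ along parallels.
Areal scale at 59.4°: h·k = 1.000 × 1.852 = 1.852.
Areal scale at 3.4°: h·k = 1.000 × 0.9443 = 0.9443.
Ratio = 1.852/0.9443 ≈ 1.96.

1.96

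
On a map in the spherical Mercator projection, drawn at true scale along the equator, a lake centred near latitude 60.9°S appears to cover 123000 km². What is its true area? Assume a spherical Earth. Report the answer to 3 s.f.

29100 km²

For Mercator, h = k = sec φ (a conformal cylindrical projection has a single point scale, 1/cos φ).
Areal scale = k² = sec²φ = 1/cos²(60.9°) = 1/0.4863² = 4.228.
True area = apparent / (areal scale) = 123000 / 4.228 ≈ 29100 km².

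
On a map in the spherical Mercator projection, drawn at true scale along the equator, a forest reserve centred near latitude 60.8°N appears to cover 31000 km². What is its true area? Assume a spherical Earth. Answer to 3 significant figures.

Mercator is conformal, so the point scale is isotropic: h = k = sec φ = 1/cos φ.
Areal scale = k² = sec²φ = 1/cos²(60.8°) = 1/0.4879² = 4.202.
True area = apparent / (areal scale) = 31000 / 4.202 ≈ 7380 km².

7380 km²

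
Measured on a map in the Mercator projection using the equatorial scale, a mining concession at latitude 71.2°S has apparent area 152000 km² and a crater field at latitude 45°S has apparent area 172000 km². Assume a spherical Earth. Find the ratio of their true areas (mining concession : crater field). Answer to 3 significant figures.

0.184

Mercator's areal exaggeration is sec²φ; hence true area = (apparent area) · cos²φ.
True area of mining concession: 152000 × cos²(71.2°) = 152000 × 0.1039 = 15790 km².
True area of crater field: 172000 × cos²(45°) = 172000 × 0.5000 = 86000 km².
Ratio = 15790 / 86000 ≈ 0.184.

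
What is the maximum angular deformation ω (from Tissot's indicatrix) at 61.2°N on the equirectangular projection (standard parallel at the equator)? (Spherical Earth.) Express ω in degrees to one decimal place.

For the equirectangular projection with φ₀ = 0 (plate carrée), h = 1 along meridians and k = sec φ along parallels.
At 61.2°: h = 1.000, k = 2.076; principal scales a = 2.076, b = 1.000.
sin(ω/2) = (a − b)/(a + b) = 1.076/3.076 = 0.3498, so ω = 2 arcsin(0.3498) ≈ 40.9°.

40.9°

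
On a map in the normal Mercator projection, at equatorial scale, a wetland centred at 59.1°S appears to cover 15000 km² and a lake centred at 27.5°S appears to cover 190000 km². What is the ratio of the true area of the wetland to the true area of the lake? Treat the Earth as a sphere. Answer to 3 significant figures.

0.0265

Since Mercator area scale is 1/cos²φ, the true area equals the apparent area multiplied by cos²φ.
True area of wetland: 15000 × cos²(59.1°) = 15000 × 0.2637 = 3956 km².
True area of lake: 190000 × cos²(27.5°) = 190000 × 0.7868 = 149500 km².
Ratio = 3956 / 149500 ≈ 0.0265.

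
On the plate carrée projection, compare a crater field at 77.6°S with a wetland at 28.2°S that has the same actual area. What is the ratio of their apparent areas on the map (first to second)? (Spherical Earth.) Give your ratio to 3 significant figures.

For the equirectangular projection with φ₀ = 0 (plate carrée), h = 1 along meridians and k = sec φ along parallels.
Areal scale at 77.6°: h·k = 1.000 × 4.657 = 4.657.
Areal scale at 28.2°: h·k = 1.000 × 1.135 = 1.135.
Ratio = 4.657/1.135 ≈ 4.10.

4.10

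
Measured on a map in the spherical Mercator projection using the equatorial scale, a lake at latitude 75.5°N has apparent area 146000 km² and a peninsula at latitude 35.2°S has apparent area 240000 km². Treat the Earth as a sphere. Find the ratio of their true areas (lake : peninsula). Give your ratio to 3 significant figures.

Mercator's areal exaggeration is sec²φ; hence true area = (apparent area) · cos²φ.
True area of lake: 146000 × cos²(75.5°) = 146000 × 0.06269 = 9153 km².
True area of peninsula: 240000 × cos²(35.2°) = 240000 × 0.6677 = 160300 km².
Ratio = 9153 / 160300 ≈ 0.0571.

0.0571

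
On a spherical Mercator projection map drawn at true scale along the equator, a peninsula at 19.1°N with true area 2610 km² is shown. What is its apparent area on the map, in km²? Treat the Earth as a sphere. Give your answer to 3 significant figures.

Mercator is conformal, so the point scale is isotropic: h = k = sec φ = 1/cos φ.
Areal scale = k² = sec²φ = 1/cos²(19.1°) = 1/0.9449² = 1.120.
Apparent area = 2610 × 1.120 ≈ 2920 km².

2920 km²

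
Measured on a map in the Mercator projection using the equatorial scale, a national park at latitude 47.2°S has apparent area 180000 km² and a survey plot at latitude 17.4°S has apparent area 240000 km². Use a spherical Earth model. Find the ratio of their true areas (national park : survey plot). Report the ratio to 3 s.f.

0.380

Since Mercator area scale is 1/cos²φ, the true area equals the apparent area multiplied by cos²φ.
True area of national park: 180000 × cos²(47.2°) = 180000 × 0.4616 = 83100 km².
True area of survey plot: 240000 × cos²(17.4°) = 240000 × 0.9106 = 218500 km².
Ratio = 83100 / 218500 ≈ 0.380.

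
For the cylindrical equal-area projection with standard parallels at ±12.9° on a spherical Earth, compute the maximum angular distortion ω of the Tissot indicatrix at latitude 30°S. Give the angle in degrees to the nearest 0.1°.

13.5°

A cylindrical equal-area projection with standard parallel φ₀ has meridian scale h = cos φ / cos φ₀ and parallel scale k = cos φ₀ / cos φ (so areas are preserved, h·k = 1).
At 30°: h = 0.8884, k = 1.126; principal scales a = 1.126, b = 0.8884.
sin(ω/2) = (a − b)/(a + b) = 0.2371/2.014 = 0.1177, so ω = 2 arcsin(0.1177) ≈ 13.5°.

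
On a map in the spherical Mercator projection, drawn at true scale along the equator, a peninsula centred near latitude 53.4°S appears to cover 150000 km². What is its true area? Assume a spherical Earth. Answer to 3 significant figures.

For Mercator, h = k = sec φ (a conformal cylindrical projection has a single point scale, 1/cos φ).
Areal scale = k² = sec²φ = 1/cos²(53.4°) = 1/0.5962² = 2.813.
True area = apparent / (areal scale) = 150000 / 2.813 ≈ 53300 km².

53300 km²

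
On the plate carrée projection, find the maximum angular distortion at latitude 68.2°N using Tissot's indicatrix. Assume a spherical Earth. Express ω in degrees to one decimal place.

Plate carrée maps x = Rλ, y = Rφ. The meridian scale is h = 1 and the parallel scale is k = 1/cos φ = sec φ.
At 68.2°: h = 1.000, k = 2.693; principal scales a = 2.693, b = 1.000.
sin(ω/2) = (a − b)/(a + b) = 1.693/3.693 = 0.4584, so ω = 2 arcsin(0.4584) ≈ 54.6°.

54.6°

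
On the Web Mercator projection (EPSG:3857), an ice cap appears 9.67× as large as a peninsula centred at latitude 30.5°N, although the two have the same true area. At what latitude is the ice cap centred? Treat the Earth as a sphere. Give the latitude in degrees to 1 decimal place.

Mercator areal scale is sec²φ, so apparent-area ratio = sec²φ₁ / sec²φ₂ = cos²φ₂ / cos²φ₁.
cos²φ₂ / cos²φ₁ = 9.67  ⇒  cos φ₁ = cos 30.5° / √9.67 = 0.8616/3.110 = 0.2771.
φ₁ = arccos(0.2771) ≈ 73.9°.

73.9°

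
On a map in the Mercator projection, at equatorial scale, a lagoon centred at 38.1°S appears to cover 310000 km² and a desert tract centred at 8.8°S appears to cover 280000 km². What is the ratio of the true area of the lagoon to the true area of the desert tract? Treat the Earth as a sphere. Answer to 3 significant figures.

0.702

Since Mercator area scale is 1/cos²φ, the true area equals the apparent area multiplied by cos²φ.
True area of lagoon: 310000 × cos²(38.1°) = 310000 × 0.6193 = 192000 km².
True area of desert tract: 280000 × cos²(8.8°) = 280000 × 0.9766 = 273400 km².
Ratio = 192000 / 273400 ≈ 0.702.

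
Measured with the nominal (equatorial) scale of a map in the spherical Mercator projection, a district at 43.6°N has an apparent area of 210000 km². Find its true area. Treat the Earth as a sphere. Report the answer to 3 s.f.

For Mercator, h = k = sec φ (a conformal cylindrical projection has a single point scale, 1/cos φ).
Areal scale = k² = sec²φ = 1/cos²(43.6°) = 1/0.7242² = 1.907.
True area = apparent / (areal scale) = 210000 / 1.907 ≈ 110000 km².

110000 km²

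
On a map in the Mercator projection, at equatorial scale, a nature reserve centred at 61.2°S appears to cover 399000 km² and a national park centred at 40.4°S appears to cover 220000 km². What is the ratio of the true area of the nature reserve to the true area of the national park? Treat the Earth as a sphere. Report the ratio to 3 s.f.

Mercator's areal exaggeration is sec²φ; hence true area = (apparent area) · cos²φ.
True area of nature reserve: 399000 × cos²(61.2°) = 399000 × 0.2321 = 92600 km².
True area of national park: 220000 × cos²(40.4°) = 220000 × 0.5799 = 127600 km².
Ratio = 92600 / 127600 ≈ 0.726.

0.726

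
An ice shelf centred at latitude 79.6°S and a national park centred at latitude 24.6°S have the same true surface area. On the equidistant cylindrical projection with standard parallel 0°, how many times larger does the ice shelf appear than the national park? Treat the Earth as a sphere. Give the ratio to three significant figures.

In the plate carrée (x = Rλ, y = Rφ), meridians are true-scale (h = 1) and parallels are stretched by k = sec φ.
Areal scale at 79.6°: h·k = 1.000 × 5.540 = 5.540.
Areal scale at 24.6°: h·k = 1.000 × 1.100 = 1.100.
Ratio = 5.540/1.100 ≈ 5.04.

5.04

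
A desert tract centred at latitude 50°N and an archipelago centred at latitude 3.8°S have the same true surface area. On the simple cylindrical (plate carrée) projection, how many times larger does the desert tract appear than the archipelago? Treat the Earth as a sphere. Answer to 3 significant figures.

1.55

Plate carrée maps x = Rλ, y = Rφ. The meridian scale is h = 1 and the parallel scale is k = 1/cos φ = sec φ.
Areal scale at 50°: h·k = 1.000 × 1.556 = 1.556.
Areal scale at 3.8°: h·k = 1.000 × 1.002 = 1.002.
Ratio = 1.556/1.002 ≈ 1.55.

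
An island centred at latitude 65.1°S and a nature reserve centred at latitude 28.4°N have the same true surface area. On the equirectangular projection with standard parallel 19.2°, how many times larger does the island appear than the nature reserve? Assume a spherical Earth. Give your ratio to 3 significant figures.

In the equirectangular projection with standard parallel φ₀ = 19.2° (x = Rλ cos φ₀, y = Rφ), meridians are true-scale (h = 1) and the parallel scale is k = cos φ₀ / cos φ.
Areal scale at 65.1°: h·k = 1.000 × 2.243 = 2.243.
Areal scale at 28.4°: h·k = 1.000 × 1.074 = 1.074.
Ratio = 2.243/1.074 ≈ 2.09.

2.09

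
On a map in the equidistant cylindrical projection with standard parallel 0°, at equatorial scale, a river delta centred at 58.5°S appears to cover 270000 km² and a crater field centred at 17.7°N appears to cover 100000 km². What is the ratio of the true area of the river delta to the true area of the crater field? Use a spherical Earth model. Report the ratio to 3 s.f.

On the plate carrée, areal scale = h·k = 1 × sec φ, so true area = apparent × cos φ.
True area of river delta: 270000 × cos(58.5°) = 270000 × 0.5225 = 141100 km².
True area of crater field: 100000 × cos(17.7°) = 100000 × 0.9527 = 95270 km².
Ratio = 141100 / 95270 ≈ 1.48.

1.48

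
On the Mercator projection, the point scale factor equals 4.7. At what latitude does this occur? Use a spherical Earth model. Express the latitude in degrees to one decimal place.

Mercator scale is k = sec φ = 1/cos φ.
1/cos φ = 4.7  ⇒  cos φ = 0.2128  ⇒  φ = arccos(0.2128) ≈ 77.7°.

77.7°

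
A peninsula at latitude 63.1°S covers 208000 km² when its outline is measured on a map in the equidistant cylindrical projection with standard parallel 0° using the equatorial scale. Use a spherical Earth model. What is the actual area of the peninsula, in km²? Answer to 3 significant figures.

94100 km²

In the plate carrée (x = Rλ, y = Rφ), meridians are true-scale (h = 1) and parallels are stretched by k = sec φ.
Areal scale = h·k = 1 × sec φ; at 63.1°, h = 1.000, k = 2.210, so h·k = 2.210.
True area = apparent / (areal scale) = 208000 / 2.210 ≈ 94100 km².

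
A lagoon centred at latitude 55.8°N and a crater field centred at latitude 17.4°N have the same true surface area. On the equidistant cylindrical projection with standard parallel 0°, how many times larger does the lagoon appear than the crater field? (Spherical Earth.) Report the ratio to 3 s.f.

For the equirectangular projection with φ₀ = 0 (plate carrée), h = 1 along meridians and k = sec φ along parallels.
Areal scale at 55.8°: h·k = 1.000 × 1.779 = 1.779.
Areal scale at 17.4°: h·k = 1.000 × 1.048 = 1.048.
Ratio = 1.779/1.048 ≈ 1.70.

1.70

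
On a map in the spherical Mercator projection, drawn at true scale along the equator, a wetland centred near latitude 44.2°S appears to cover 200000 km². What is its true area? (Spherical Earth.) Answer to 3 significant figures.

103000 km²

The Mercator projection is conformal; its linear scale factor is the same in every direction and equals sec φ = 1/cos φ.
Areal scale = k² = sec²φ = 1/cos²(44.2°) = 1/0.7169² = 1.946.
True area = apparent / (areal scale) = 200000 / 1.946 ≈ 103000 km².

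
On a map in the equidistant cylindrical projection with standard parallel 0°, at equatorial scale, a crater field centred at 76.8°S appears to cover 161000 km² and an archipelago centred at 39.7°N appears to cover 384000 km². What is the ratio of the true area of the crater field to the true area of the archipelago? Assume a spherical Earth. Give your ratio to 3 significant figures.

0.124

On the plate carrée, areal scale = h·k = 1 × sec φ, so true area = apparent × cos φ.
True area of crater field: 161000 × cos(76.8°) = 161000 × 0.2284 = 36760 km².
True area of archipelago: 384000 × cos(39.7°) = 384000 × 0.7694 = 295400 km².
Ratio = 36760 / 295400 ≈ 0.124.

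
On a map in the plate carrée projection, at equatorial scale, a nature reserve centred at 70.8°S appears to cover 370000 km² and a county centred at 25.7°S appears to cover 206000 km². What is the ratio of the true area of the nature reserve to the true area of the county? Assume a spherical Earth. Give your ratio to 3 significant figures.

Plate carrée has h = 1 and k = sec φ, giving areal scale sec φ; true area = (apparent area) · cos φ.
True area of nature reserve: 370000 × cos(70.8°) = 370000 × 0.3289 = 121700 km².
True area of county: 206000 × cos(25.7°) = 206000 × 0.9011 = 185600 km².
Ratio = 121700 / 185600 ≈ 0.656.

0.656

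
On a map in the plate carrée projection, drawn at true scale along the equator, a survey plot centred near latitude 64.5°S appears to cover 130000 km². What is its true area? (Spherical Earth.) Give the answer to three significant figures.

56000 km²

In the plate carrée (x = Rλ, y = Rφ), meridians are true-scale (h = 1) and parallels are stretched by k = sec φ.
Areal scale = h·k = 1 × sec φ; at 64.5°, h = 1.000, k = 2.323, so h·k = 2.323.
True area = apparent / (areal scale) = 130000 / 2.323 ≈ 56000 km².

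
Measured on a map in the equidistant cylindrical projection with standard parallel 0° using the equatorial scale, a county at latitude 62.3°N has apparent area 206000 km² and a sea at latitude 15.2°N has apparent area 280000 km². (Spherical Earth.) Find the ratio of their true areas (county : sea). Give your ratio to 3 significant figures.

0.354

On the plate carrée, areal scale = h·k = 1 × sec φ, so true area = apparent × cos φ.
True area of county: 206000 × cos(62.3°) = 206000 × 0.4648 = 95760 km².
True area of sea: 280000 × cos(15.2°) = 280000 × 0.9650 = 270200 km².
Ratio = 95760 / 270200 ≈ 0.354.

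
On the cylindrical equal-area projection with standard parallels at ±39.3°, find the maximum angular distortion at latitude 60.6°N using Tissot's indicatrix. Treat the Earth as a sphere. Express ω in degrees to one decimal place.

Cylindrical equal-area (φ₀ = 39.3°): h = cos φ / cos 39.3° along meridians, k = cos 39.3° / cos φ along parallels; h·k = 1.
At 60.6°: h = 0.6344, k = 1.576; principal scales a = 1.576, b = 0.6344.
sin(ω/2) = (a − b)/(a + b) = 0.9420/2.211 = 0.4261, so ω = 2 arcsin(0.4261) ≈ 50.4°.

50.4°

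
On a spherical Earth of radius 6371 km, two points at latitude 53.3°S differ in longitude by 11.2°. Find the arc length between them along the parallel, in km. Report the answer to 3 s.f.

744 km

Arc length along a parallel = R cos φ · Δλ (with Δλ in radians).
= 6371 × cos 53.3° × (11.2° × π/180) = 6371 × 0.5976 × 0.1955 ≈ 744 km.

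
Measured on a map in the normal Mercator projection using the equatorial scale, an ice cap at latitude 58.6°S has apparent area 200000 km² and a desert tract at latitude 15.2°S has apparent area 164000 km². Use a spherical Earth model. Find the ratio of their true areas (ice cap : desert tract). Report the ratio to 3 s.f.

0.355

On Mercator the areal scale is sec²φ, so true area = apparent × cos²φ.
True area of ice cap: 200000 × cos²(58.6°) = 200000 × 0.2715 = 54290 km².
True area of desert tract: 164000 × cos²(15.2°) = 164000 × 0.9313 = 152700 km².
Ratio = 54290 / 152700 ≈ 0.355.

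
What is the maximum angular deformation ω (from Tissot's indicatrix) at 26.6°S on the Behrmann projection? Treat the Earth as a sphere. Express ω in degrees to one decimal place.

The Behrmann projection is cylindrical equal-area with φ₀ = 30°. A cylindrical equal-area projection with standard parallel φ₀ has meridian scale h = cos φ / cos φ₀ and parallel scale k = cos φ₀ / cos φ (so areas are preserved, h·k = 1).
At 26.6°: h = 1.032, k = 0.9685; principal scales a = 1.032, b = 0.9685.
sin(ω/2) = (a − b)/(a + b) = 0.06394/2.001 = 0.03195, so ω = 2 arcsin(0.03195) ≈ 3.7°.

3.7°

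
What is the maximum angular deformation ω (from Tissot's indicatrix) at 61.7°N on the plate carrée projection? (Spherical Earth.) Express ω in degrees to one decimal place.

41.8°

Plate carrée maps x = Rλ, y = Rφ. The meridian scale is h = 1 and the parallel scale is k = 1/cos φ = sec φ.
At 61.7°: h = 1.000, k = 2.109; principal scales a = 2.109, b = 1.000.
sin(ω/2) = (a − b)/(a + b) = 1.109/3.109 = 0.3568, so ω = 2 arcsin(0.3568) ≈ 41.8°.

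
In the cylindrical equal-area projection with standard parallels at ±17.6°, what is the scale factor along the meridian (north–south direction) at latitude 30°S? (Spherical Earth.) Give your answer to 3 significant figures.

0.909

A cylindrical equal-area projection with standard parallel φ₀ has meridian scale h = cos φ / cos φ₀ and parallel scale k = cos φ₀ / cos φ (so areas are preserved, h·k = 1).
h = cos 30° / cos 17.6° = 0.8660/0.9532 = 0.9086.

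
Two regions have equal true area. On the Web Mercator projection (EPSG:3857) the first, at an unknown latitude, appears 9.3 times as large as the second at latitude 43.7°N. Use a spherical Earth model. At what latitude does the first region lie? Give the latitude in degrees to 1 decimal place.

76.3°

On Mercator, (apparent₁)/(apparent₂) = sec²φ₁ / sec²φ₂ when true areas are equal.
cos²φ₂ / cos²φ₁ = 9.3  ⇒  cos φ₁ = cos 43.7° / √9.3 = 0.7230/3.050 = 0.2371.
φ₁ = arccos(0.2371) ≈ 76.3°.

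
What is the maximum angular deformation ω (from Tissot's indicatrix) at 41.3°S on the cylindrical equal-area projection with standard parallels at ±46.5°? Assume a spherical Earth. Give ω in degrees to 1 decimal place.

10.0°

For cylindrical equal-area with standard parallel φ₀, h = cos φ / cos φ₀ and k = cos φ₀ / cos φ, so h·k = 1.
At 41.3°: h = 1.091, k = 0.9163; principal scales a = 1.091, b = 0.9163.
sin(ω/2) = (a − b)/(a + b) = 0.1751/2.008 = 0.08723, so ω = 2 arcsin(0.08723) ≈ 10.0°.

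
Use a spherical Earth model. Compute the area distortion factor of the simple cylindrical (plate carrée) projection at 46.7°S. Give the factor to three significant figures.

1.46

For the equirectangular projection with φ₀ = 0 (plate carrée), h = 1 along meridians and k = sec φ along parallels.
Areal scale = h·k = 1 × sec φ; at 46.7°, h = 1.000, k = 1.458, so h·k = 1.458.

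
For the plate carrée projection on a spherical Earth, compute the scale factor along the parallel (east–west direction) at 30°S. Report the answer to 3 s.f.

For the equirectangular projection with φ₀ = 0 (plate carrée), h = 1 along meridians and k = sec φ along parallels.
k = 1/cos 30° = 1/0.8660 = 1.155.

1.15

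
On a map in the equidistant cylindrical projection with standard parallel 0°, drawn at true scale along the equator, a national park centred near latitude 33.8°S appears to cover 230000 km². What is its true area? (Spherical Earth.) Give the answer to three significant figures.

For the equirectangular projection with φ₀ = 0 (plate carrée), h = 1 along meridians and k = sec φ along parallels.
Areal scale = h·k = 1 × sec φ; at 33.8°, h = 1.000, k = 1.203, so h·k = 1.203.
True area = apparent / (areal scale) = 230000 / 1.203 ≈ 191000 km².

191000 km²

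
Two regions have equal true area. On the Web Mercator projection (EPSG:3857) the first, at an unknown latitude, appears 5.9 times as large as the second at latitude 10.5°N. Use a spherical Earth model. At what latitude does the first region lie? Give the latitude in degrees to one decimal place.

Mercator areal scale is sec²φ, so apparent-area ratio = sec²φ₁ / sec²φ₂ = cos²φ₂ / cos²φ₁.
cos²φ₂ / cos²φ₁ = 5.9  ⇒  cos φ₁ = cos 10.5° / √5.9 = 0.9833/2.429 = 0.4048.
φ₁ = arccos(0.4048) ≈ 66.1°.

66.1°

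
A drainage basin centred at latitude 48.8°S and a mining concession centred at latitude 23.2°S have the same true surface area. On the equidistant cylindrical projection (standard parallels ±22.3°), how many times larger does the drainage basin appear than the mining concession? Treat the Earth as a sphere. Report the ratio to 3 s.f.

1.40

With standard parallel φ₀ = 22.3°, the equirectangular projection gives x = Rλ cos φ₀, y = Rφ, so h = 1 and k = cos 22.3° / cos φ.
Areal scale at 48.8°: h·k = 1.000 × 1.405 = 1.405.
Areal scale at 23.2°: h·k = 1.000 × 1.007 = 1.007.
Ratio = 1.405/1.007 ≈ 1.40.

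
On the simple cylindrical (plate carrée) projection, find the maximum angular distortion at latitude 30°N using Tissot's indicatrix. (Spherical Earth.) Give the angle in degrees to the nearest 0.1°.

8.2°

In the plate carrée (x = Rλ, y = Rφ), meridians are true-scale (h = 1) and parallels are stretched by k = sec φ.
At 30°: h = 1.000, k = 1.155; principal scales a = 1.155, b = 1.000.
sin(ω/2) = (a − b)/(a + b) = 0.1547/2.155 = 0.07180, so ω = 2 arcsin(0.07180) ≈ 8.2°.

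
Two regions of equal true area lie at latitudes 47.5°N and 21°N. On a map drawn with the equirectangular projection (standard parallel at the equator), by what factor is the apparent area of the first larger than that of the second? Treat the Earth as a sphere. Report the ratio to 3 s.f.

1.38

Plate carrée maps x = Rλ, y = Rφ. The meridian scale is h = 1 and the parallel scale is k = 1/cos φ = sec φ.
Areal scale at 47.5°: h·k = 1.000 × 1.480 = 1.480.
Areal scale at 21°: h·k = 1.000 × 1.071 = 1.071.
Ratio = 1.480/1.071 ≈ 1.38.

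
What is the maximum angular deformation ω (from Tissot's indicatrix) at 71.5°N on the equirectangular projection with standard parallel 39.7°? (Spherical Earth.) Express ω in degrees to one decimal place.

49.2°

With standard parallel φ₀ = 39.7°, the equirectangular projection gives x = Rλ cos φ₀, y = Rφ, so h = 1 and k = cos 39.7° / cos φ.
At 71.5°: h = 1.000, k = 2.425; principal scales a = 2.425, b = 1.000.
sin(ω/2) = (a − b)/(a + b) = 1.425/3.425 = 0.4160, so ω = 2 arcsin(0.4160) ≈ 49.2°.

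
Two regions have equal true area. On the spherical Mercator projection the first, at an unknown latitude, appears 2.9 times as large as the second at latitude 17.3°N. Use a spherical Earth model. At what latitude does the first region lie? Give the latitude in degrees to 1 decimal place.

55.9°

For equal true areas on Mercator, apparent areas scale as sec²φ, so the ratio is cos²φ₂ / cos²φ₁.
cos²φ₂ / cos²φ₁ = 2.9  ⇒  cos φ₁ = cos 17.3° / √2.9 = 0.9548/1.703 = 0.5607.
φ₁ = arccos(0.5607) ≈ 55.9°.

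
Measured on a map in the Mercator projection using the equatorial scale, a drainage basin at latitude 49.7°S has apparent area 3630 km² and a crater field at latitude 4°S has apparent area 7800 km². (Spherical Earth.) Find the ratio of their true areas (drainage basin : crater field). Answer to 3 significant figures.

Mercator's areal exaggeration is sec²φ; hence true area = (apparent area) · cos²φ.
True area of drainage basin: 3630 × cos²(49.7°) = 3630 × 0.4183 = 1519 km².
True area of crater field: 7800 × cos²(4°) = 7800 × 0.9951 = 7762 km².
Ratio = 1519 / 7762 ≈ 0.196.

0.196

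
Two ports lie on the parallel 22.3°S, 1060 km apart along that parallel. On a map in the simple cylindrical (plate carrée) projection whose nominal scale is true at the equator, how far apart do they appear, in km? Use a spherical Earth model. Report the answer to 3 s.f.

For the equirectangular projection with φ₀ = 0 (plate carrée), h = 1 along meridians and k = sec φ along parallels.
Along the parallel, k = sec 22.3° = 1/0.9252 = 1.081.
Map distance = 1060 × 1.081 ≈ 1150 km.

1150 km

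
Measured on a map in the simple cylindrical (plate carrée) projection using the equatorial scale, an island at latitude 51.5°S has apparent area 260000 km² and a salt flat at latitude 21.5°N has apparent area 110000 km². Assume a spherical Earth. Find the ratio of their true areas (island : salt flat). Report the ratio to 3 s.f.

On the plate carrée, areal scale = h·k = 1 × sec φ, so true area = apparent × cos φ.
True area of island: 260000 × cos(51.5°) = 260000 × 0.6225 = 161900 km².
True area of salt flat: 110000 × cos(21.5°) = 110000 × 0.9304 = 102300 km².
Ratio = 161900 / 102300 ≈ 1.58.

1.58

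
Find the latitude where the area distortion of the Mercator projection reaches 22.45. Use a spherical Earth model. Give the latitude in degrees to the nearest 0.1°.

77.8°

Mercator areal scale is sec²φ.
sec²φ = 22.45  ⇒  cos²φ = 0.04454  ⇒  cos φ = 0.2111.
φ = arccos(0.2111) ≈ 77.8°.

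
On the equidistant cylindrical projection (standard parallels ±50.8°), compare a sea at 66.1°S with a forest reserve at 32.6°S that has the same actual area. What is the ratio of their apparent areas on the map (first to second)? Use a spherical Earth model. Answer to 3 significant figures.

In the equirectangular projection with standard parallel φ₀ = 50.8° (x = Rλ cos φ₀, y = Rφ), meridians are true-scale (h = 1) and the parallel scale is k = cos φ₀ / cos φ.
Areal scale at 66.1°: h·k = 1.000 × 1.560 = 1.560.
Areal scale at 32.6°: h·k = 1.000 × 0.7502 = 0.7502.
Ratio = 1.560/0.7502 ≈ 2.08.

2.08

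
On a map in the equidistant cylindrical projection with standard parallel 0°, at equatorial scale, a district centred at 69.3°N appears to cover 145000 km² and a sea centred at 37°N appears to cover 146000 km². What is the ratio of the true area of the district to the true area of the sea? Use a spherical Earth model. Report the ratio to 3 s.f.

On the plate carrée, areal scale = h·k = 1 × sec φ, so true area = apparent × cos φ.
True area of district: 145000 × cos(69.3°) = 145000 × 0.3535 = 51250 km².
True area of sea: 146000 × cos(37°) = 146000 × 0.7986 = 116600 km².
Ratio = 51250 / 116600 ≈ 0.440.

0.440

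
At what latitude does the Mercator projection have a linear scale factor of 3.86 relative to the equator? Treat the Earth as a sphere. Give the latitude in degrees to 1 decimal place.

75.0°

Mercator scale is k = sec φ = 1/cos φ.
1/cos φ = 3.86  ⇒  cos φ = 0.2591  ⇒  φ = arccos(0.2591) ≈ 75.0°.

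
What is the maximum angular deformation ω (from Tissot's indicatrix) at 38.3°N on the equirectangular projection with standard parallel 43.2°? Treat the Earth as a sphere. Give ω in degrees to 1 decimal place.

4.2°

The equidistant cylindrical projection with φ₀ = 43.2° has h = 1 (meridians true) and k = cos φ₀ / cos φ along parallels.
At 38.3°: h = 1.000, k = 0.9289; principal scales a = 1.000, b = 0.9289.
sin(ω/2) = (a − b)/(a + b) = 0.07111/1.929 = 0.03687, so ω = 2 arcsin(0.03687) ≈ 4.2°.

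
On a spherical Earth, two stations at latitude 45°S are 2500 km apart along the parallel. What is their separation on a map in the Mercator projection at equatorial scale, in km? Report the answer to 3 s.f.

3540 km

For Mercator, h = k = sec φ (a conformal cylindrical projection has a single point scale, 1/cos φ).
Along the parallel, k = sec 45° = 1/0.7071 = 1.414.
Map distance = 2500 × 1.414 ≈ 3540 km.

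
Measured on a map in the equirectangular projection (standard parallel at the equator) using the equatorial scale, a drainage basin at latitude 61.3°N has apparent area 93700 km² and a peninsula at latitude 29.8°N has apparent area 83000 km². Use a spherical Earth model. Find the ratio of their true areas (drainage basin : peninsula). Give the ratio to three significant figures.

0.625

Plate carrée has h = 1 and k = sec φ, giving areal scale sec φ; true area = (apparent area) · cos φ.
True area of drainage basin: 93700 × cos(61.3°) = 93700 × 0.4802 = 45000 km².
True area of peninsula: 83000 × cos(29.8°) = 83000 × 0.8678 = 72020 km².
Ratio = 45000 / 72020 ≈ 0.625.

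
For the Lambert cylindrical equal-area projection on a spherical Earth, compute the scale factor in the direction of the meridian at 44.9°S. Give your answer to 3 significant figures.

0.708

The Lambert cylindrical equal-area projection is the cylindrical equal-area projection with its standard parallel at the equator (φ₀ = 0). Cylindrical equal-area (φ₀ = 0°): h = cos φ / cos 0° along meridians, k = cos 0° / cos φ along parallels; h·k = 1.
h = cos 44.9° / cos 0° = 0.7083/1.000 = 0.7083.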